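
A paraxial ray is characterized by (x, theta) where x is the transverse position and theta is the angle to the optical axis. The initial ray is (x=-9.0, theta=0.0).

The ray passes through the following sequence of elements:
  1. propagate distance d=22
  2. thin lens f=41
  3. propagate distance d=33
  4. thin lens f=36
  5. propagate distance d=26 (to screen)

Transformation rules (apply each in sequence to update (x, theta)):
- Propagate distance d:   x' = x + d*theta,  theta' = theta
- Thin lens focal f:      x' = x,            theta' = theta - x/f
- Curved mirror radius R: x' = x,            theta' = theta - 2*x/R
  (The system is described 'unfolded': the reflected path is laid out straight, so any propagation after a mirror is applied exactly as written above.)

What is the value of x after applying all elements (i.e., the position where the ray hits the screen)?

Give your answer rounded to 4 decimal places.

Initial: x=-9.0000 theta=0.0000
After 1 (propagate distance d=22): x=-9.0000 theta=0.0000
After 2 (thin lens f=41): x=-9.0000 theta=9/41 (≈0.2195)
After 3 (propagate distance d=33): x=-72/41 (≈-1.7561) theta=9/41 (≈0.2195)
After 4 (thin lens f=36): x=-72/41 (≈-1.7561) theta=11/41 (≈0.2683)
After 5 (propagate distance d=26 (to screen)): x=214/41 (≈5.2195) theta=11/41 (≈0.2683)
Rounded to 4 decimal places: x = 5.2195

Answer: 5.2195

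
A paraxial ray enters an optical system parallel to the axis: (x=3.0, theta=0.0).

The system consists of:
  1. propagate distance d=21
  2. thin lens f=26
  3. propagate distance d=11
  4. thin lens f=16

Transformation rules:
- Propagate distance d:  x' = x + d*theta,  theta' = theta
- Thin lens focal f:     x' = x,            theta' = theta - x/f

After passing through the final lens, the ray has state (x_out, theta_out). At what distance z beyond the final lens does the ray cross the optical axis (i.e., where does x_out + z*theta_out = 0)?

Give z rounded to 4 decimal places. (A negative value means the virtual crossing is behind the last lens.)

Initial: x=3.0000 theta=0.0000
After 1 (propagate distance d=21): x=3.0000 theta=0.0000
After 2 (thin lens f=26): x=3.0000 theta=-3/26 (≈-0.1154)
After 3 (propagate distance d=11): x=45/26 (≈1.7308) theta=-3/26 (≈-0.1154)
After 4 (thin lens f=16): x=45/26 (≈1.7308) theta=-93/416 (≈-0.2236)
z_focus = -x_out/theta_out = -(45/26)/(-93/416) = 240/31 ≈ 7.7419
Rounded to 4 decimal places: z = 7.7419

Answer: 7.7419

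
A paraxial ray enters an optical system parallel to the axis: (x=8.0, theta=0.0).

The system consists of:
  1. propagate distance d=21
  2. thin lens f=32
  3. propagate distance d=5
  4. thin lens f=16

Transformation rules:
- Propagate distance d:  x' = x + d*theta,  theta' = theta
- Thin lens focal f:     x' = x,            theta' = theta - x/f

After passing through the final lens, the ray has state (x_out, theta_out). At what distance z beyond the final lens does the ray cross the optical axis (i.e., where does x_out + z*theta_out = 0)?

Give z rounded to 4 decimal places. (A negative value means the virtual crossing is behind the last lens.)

Answer: 10.0465

Derivation:
Initial: x=8.0000 theta=0.0000
After 1 (propagate distance d=21): x=8.0000 theta=0.0000
After 2 (thin lens f=32): x=8.0000 theta=-0.2500
After 3 (propagate distance d=5): x=6.7500 theta=-0.2500
After 4 (thin lens f=16): x=6.7500 theta=-43/64 (≈-0.6719)
z_focus = -x_out/theta_out = -(6.7500)/(-43/64) = 432/43 ≈ 10.0465
Rounded to 4 decimal places: z = 10.0465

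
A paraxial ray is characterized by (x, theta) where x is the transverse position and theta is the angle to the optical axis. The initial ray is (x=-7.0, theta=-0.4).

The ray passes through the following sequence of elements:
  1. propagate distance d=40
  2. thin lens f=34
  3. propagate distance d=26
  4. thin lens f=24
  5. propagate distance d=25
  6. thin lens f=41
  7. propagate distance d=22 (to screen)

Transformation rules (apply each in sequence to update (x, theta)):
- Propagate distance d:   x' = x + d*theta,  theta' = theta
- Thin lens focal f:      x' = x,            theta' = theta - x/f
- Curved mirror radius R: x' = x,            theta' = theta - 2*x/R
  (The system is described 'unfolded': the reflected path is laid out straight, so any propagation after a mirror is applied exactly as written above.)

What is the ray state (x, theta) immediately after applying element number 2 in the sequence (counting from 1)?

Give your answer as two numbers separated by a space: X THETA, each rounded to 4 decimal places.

Answer: -23.0000 0.2765

Derivation:
Initial: x=-7.0000 theta=-0.4000
After 1 (propagate distance d=40): x=-23.0000 theta=-0.4000
After 2 (thin lens f=34): x=-23.0000 theta=47/170 (≈0.2765)
Rounded to 4 decimal places: x = -23.0000, theta = 0.2765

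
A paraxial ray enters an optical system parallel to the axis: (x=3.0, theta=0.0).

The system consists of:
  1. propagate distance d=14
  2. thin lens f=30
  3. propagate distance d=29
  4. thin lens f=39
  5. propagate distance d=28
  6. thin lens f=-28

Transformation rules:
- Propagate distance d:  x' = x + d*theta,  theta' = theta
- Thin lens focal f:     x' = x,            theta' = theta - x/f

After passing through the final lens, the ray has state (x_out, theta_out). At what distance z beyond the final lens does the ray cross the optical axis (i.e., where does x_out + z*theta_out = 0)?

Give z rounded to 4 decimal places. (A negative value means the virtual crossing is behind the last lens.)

Answer: -13.7519

Derivation:
Initial: x=3.0000 theta=0.0000
After 1 (propagate distance d=14): x=3.0000 theta=0.0000
After 2 (thin lens f=30): x=3.0000 theta=-0.1000
After 3 (propagate distance d=29): x=0.1000 theta=-0.1000
After 4 (thin lens f=39): x=0.1000 theta=-4/39 (≈-0.1026)
After 5 (propagate distance d=28): x=-1081/390 (≈-2.7718) theta=-4/39 (≈-0.1026)
After 6 (thin lens f=-28): x=-1081/390 (≈-2.7718) theta=-2201/10920 (≈-0.2016)
z_focus = -x_out/theta_out = -(-1081/390)/(-2201/10920) = -30268/2201 ≈ -13.7519
Rounded to 4 decimal places: z = -13.7519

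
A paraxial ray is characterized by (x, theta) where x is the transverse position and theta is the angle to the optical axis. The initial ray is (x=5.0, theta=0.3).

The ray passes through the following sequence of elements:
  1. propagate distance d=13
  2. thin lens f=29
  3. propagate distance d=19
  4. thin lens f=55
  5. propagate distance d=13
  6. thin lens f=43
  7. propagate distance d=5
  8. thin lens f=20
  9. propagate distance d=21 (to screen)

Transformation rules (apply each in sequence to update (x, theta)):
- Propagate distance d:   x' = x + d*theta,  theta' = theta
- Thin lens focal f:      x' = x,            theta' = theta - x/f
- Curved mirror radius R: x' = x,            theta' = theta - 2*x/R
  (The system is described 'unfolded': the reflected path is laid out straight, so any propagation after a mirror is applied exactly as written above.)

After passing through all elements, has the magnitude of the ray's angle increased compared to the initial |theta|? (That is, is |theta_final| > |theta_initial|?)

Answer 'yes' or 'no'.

Initial: x=5.0000 theta=0.3000
After 1 (propagate distance d=13): x=8.9000 theta=0.3000
After 2 (thin lens f=29): x=8.9000 theta=-1/145 (≈-0.0069)
After 3 (propagate distance d=19): x=2543/290 (≈8.7690) theta=-1/145 (≈-0.0069)
After 4 (thin lens f=55): x=2543/290 (≈8.7690) theta=-2653/15950 (≈-0.1663)
After 5 (propagate distance d=13): x=52688/7975 (≈6.6066) theta=-2653/15950 (≈-0.1663)
After 6 (thin lens f=43): x=52688/7975 (≈6.6066) theta=-43891/137170 (≈-0.3200)
After 7 (propagate distance d=5): x=3433893/685850 (≈5.0068) theta=-43891/137170 (≈-0.3200)
After 8 (thin lens f=20): x=3433893/685850 (≈5.0068) theta=-7822993/13717000 (≈-0.5703)
After 9 (propagate distance d=21 (to screen)): x=-8691363/1247000 (≈-6.9698) theta=-7822993/13717000 (≈-0.5703)
|theta_initial|=0.3000 |theta_final|=7822993/13717000 (≈0.5703) -> increased

Answer: yes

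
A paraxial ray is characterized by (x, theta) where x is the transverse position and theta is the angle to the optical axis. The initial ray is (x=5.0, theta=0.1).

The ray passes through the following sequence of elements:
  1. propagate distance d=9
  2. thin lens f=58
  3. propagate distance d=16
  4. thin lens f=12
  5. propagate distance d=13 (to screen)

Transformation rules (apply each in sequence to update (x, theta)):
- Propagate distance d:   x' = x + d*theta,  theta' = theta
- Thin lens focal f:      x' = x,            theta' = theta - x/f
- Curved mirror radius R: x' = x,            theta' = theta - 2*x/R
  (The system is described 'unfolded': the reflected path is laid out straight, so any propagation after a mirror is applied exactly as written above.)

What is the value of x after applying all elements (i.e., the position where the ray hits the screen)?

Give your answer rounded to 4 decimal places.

Answer: -0.5118

Derivation:
Initial: x=5.0000 theta=0.1000
After 1 (propagate distance d=9): x=5.9000 theta=0.1000
After 2 (thin lens f=58): x=5.9000 theta=-1/580 (≈-0.0017)
After 3 (propagate distance d=16): x=1703/290 (≈5.8724) theta=-1/580 (≈-0.0017)
After 4 (thin lens f=12): x=1703/290 (≈5.8724) theta=-1709/3480 (≈-0.4911)
After 5 (propagate distance d=13 (to screen)): x=-1781/3480 (≈-0.5118) theta=-1709/3480 (≈-0.4911)
Rounded to 4 decimal places: x = -0.5118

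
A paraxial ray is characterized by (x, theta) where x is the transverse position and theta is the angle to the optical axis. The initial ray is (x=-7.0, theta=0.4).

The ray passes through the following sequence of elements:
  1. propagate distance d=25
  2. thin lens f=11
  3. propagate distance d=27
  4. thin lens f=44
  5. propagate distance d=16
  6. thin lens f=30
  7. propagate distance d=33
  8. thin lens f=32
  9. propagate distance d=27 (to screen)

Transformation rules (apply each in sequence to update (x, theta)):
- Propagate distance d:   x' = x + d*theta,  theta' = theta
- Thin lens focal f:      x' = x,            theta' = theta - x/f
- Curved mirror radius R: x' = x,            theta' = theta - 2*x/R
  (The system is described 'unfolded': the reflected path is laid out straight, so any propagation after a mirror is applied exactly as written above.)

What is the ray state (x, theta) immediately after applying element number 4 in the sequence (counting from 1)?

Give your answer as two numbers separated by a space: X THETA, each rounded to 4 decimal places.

Answer: 6.4364 -0.0190

Derivation:
Initial: x=-7.0000 theta=0.4000
After 1 (propagate distance d=25): x=3.0000 theta=0.4000
After 2 (thin lens f=11): x=3.0000 theta=7/55 (≈0.1273)
After 3 (propagate distance d=27): x=354/55 (≈6.4364) theta=7/55 (≈0.1273)
After 4 (thin lens f=44): x=354/55 (≈6.4364) theta=-23/1210 (≈-0.0190)
Rounded to 4 decimal places: x = 6.4364, theta = -0.0190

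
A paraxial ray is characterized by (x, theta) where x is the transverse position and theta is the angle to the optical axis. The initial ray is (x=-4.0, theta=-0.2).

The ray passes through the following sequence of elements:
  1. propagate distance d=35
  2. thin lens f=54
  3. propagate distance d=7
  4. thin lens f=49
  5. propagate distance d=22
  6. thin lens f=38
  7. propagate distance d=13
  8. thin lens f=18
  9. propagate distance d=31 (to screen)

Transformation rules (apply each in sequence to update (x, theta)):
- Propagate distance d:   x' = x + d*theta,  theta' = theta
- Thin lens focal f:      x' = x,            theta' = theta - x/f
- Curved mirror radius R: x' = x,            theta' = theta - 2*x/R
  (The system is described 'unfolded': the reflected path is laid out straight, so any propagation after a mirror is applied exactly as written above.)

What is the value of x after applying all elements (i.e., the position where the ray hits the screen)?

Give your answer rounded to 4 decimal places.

Initial: x=-4.0000 theta=-0.2000
After 1 (propagate distance d=35): x=-11.0000 theta=-0.2000
After 2 (thin lens f=54): x=-11.0000 theta=1/270 (≈0.0037)
After 3 (propagate distance d=7): x=-2963/270 (≈-10.9741) theta=1/270 (≈0.0037)
After 4 (thin lens f=49): x=-2963/270 (≈-10.9741) theta=502/2205 (≈0.2277)
After 5 (propagate distance d=22): x=-78923/13230 (≈-5.9655) theta=502/2205 (≈0.2277)
After 6 (thin lens f=38): x=-78923/13230 (≈-5.9655) theta=193379/502740 (≈0.3847)
After 7 (propagate distance d=13): x=-485147/502740 (≈-0.9650) theta=193379/502740 (≈0.3847)
After 8 (thin lens f=18): x=-485147/502740 (≈-0.9650) theta=566567/1292760 (≈0.4383)
After 9 (propagate distance d=31 (to screen)): x=114212393/9049320 (≈12.6211) theta=566567/1292760 (≈0.4383)
Rounded to 4 decimal places: x = 12.6211

Answer: 12.6211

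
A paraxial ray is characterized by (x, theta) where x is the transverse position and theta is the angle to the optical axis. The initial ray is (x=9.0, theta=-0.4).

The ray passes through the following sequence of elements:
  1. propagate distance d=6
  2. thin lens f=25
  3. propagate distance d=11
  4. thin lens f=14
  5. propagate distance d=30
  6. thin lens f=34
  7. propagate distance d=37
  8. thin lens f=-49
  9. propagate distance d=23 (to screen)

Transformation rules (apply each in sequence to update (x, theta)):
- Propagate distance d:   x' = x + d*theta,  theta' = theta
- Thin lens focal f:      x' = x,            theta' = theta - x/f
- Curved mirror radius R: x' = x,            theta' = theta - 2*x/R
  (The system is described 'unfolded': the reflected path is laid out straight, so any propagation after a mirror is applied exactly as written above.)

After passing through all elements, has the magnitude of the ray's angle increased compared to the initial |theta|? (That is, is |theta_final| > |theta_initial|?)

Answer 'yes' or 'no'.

Answer: yes

Derivation:
Initial: x=9.0000 theta=-0.4000
After 1 (propagate distance d=6): x=6.6000 theta=-0.4000
After 2 (thin lens f=25): x=6.6000 theta=-0.6640
After 3 (propagate distance d=11): x=-0.7040 theta=-0.6640
After 4 (thin lens f=14): x=-0.7040 theta=-537/875 (≈-0.6137)
After 5 (propagate distance d=30): x=-16726/875 (≈-19.1154) theta=-537/875 (≈-0.6137)
After 6 (thin lens f=34): x=-16726/875 (≈-19.1154) theta=-766/14875 (≈-0.0515)
After 7 (propagate distance d=37): x=-312684/14875 (≈-21.0208) theta=-766/14875 (≈-0.0515)
After 8 (thin lens f=-49): x=-312684/14875 (≈-21.0208) theta=-350218/728875 (≈-0.4805)
After 9 (propagate distance d=23 (to screen)): x=-275018/8575 (≈-32.0721) theta=-350218/728875 (≈-0.4805)
|theta_initial|=0.4000 |theta_final|=350218/728875 (≈0.4805) -> increased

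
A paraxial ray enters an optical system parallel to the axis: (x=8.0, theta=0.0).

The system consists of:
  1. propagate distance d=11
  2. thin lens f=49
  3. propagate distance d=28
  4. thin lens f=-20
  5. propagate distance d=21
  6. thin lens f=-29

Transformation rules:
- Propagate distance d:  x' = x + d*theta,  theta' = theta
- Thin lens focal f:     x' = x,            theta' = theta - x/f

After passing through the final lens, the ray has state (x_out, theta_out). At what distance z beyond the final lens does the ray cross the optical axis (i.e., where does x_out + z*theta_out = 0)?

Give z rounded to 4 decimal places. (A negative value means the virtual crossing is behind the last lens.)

Initial: x=8.0000 theta=0.0000
After 1 (propagate distance d=11): x=8.0000 theta=0.0000
After 2 (thin lens f=49): x=8.0000 theta=-8/49 (≈-0.1633)
After 3 (propagate distance d=28): x=24/7 (≈3.4286) theta=-8/49 (≈-0.1633)
After 4 (thin lens f=-20): x=24/7 (≈3.4286) theta=2/245 (≈0.0082)
After 5 (propagate distance d=21): x=3.6000 theta=2/245 (≈0.0082)
After 6 (thin lens f=-29): x=3.6000 theta=188/1421 (≈0.1323)
z_focus = -x_out/theta_out = -(3.6000)/(188/1421) = -12789/470 ≈ -27.2106
Rounded to 4 decimal places: z = -27.2106

Answer: -27.2106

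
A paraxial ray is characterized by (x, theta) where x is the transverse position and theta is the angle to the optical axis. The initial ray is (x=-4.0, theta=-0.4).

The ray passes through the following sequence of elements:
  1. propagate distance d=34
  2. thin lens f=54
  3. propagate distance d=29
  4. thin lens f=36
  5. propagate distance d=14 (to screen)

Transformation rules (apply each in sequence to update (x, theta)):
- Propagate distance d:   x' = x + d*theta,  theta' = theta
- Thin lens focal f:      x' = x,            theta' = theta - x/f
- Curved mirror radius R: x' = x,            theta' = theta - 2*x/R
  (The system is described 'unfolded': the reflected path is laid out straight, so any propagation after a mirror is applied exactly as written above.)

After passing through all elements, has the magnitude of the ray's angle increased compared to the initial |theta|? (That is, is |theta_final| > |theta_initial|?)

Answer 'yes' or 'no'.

Answer: yes

Derivation:
Initial: x=-4.0000 theta=-0.4000
After 1 (propagate distance d=34): x=-17.6000 theta=-0.4000
After 2 (thin lens f=54): x=-17.6000 theta=-2/27 (≈-0.0741)
After 3 (propagate distance d=29): x=-2666/135 (≈-19.7481) theta=-2/27 (≈-0.0741)
After 4 (thin lens f=36): x=-2666/135 (≈-19.7481) theta=1153/2430 (≈0.4745)
After 5 (propagate distance d=14 (to screen)): x=-15923/1215 (≈-13.1053) theta=1153/2430 (≈0.4745)
|theta_initial|=0.4000 |theta_final|=1153/2430 (≈0.4745) -> increased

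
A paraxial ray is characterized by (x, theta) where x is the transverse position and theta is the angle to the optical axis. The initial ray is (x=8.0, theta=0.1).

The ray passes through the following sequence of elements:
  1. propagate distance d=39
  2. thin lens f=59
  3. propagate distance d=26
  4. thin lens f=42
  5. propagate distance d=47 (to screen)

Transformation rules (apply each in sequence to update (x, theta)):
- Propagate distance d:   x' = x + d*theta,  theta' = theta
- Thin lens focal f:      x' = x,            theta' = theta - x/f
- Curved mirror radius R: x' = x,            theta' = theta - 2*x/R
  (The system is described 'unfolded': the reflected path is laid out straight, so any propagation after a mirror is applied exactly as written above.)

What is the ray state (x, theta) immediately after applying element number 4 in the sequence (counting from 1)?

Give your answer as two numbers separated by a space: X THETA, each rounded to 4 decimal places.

Answer: 9.2559 -0.3221

Derivation:
Initial: x=8.0000 theta=0.1000
After 1 (propagate distance d=39): x=11.9000 theta=0.1000
After 2 (thin lens f=59): x=11.9000 theta=-6/59 (≈-0.1017)
After 3 (propagate distance d=26): x=5461/590 (≈9.2559) theta=-6/59 (≈-0.1017)
After 4 (thin lens f=42): x=5461/590 (≈9.2559) theta=-7981/24780 (≈-0.3221)
Rounded to 4 decimal places: x = 9.2559, theta = -0.3221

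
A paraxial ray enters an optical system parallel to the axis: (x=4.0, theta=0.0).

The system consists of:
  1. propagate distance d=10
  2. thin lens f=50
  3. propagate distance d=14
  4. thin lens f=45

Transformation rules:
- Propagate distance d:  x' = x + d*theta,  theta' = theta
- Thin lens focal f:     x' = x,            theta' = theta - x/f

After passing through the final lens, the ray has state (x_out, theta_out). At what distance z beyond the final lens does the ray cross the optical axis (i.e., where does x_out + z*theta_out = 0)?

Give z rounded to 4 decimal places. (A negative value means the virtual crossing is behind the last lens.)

Initial: x=4.0000 theta=0.0000
After 1 (propagate distance d=10): x=4.0000 theta=0.0000
After 2 (thin lens f=50): x=4.0000 theta=-0.0800
After 3 (propagate distance d=14): x=2.8800 theta=-0.0800
After 4 (thin lens f=45): x=2.8800 theta=-0.1440
z_focus = -x_out/theta_out = -(2.8800)/(-0.1440) = 20.0000
Rounded to 4 decimal places: z = 20.0000

Answer: 20.0000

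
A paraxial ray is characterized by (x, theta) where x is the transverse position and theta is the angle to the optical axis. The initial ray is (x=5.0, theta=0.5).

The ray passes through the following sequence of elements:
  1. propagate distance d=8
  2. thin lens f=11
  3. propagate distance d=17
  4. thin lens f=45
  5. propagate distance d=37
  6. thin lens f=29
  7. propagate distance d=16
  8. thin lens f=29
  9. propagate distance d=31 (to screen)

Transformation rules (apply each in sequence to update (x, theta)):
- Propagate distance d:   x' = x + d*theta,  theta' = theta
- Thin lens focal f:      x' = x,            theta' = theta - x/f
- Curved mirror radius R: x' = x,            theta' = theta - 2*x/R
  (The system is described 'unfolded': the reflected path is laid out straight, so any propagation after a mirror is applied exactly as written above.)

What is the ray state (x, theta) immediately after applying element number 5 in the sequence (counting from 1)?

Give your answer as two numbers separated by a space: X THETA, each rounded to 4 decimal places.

Initial: x=5.0000 theta=0.5000
After 1 (propagate distance d=8): x=9.0000 theta=0.5000
After 2 (thin lens f=11): x=9.0000 theta=-7/22 (≈-0.3182)
After 3 (propagate distance d=17): x=79/22 (≈3.5909) theta=-7/22 (≈-0.3182)
After 4 (thin lens f=45): x=79/22 (≈3.5909) theta=-197/495 (≈-0.3980)
After 5 (propagate distance d=37): x=-11023/990 (≈-11.1343) theta=-197/495 (≈-0.3980)
Rounded to 4 decimal places: x = -11.1343, theta = -0.3980

Answer: -11.1343 -0.3980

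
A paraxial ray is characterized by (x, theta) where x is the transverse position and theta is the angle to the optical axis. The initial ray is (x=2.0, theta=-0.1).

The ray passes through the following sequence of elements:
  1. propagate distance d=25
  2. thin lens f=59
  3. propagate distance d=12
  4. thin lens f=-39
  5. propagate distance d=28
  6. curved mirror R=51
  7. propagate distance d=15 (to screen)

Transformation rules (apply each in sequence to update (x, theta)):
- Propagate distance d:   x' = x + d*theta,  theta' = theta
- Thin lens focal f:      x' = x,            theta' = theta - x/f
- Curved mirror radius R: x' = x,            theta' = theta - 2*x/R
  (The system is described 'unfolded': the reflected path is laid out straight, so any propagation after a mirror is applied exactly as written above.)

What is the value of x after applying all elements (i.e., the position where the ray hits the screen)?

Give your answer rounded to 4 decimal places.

Initial: x=2.0000 theta=-0.1000
After 1 (propagate distance d=25): x=-0.5000 theta=-0.1000
After 2 (thin lens f=59): x=-0.5000 theta=-27/295 (≈-0.0915)
After 3 (propagate distance d=12): x=-943/590 (≈-1.5983) theta=-27/295 (≈-0.0915)
After 4 (thin lens f=-39): x=-943/590 (≈-1.5983) theta=-3049/23010 (≈-0.1325)
After 5 (propagate distance d=28): x=-122149/23010 (≈-5.3085) theta=-3049/23010 (≈-0.1325)
After 6 (curved mirror R=51): x=-122149/23010 (≈-5.3085) theta=88799/1173510 (≈0.0757)
After 7 (propagate distance d=15 (to screen)): x=-816269/195585 (≈-4.1735) theta=88799/1173510 (≈0.0757)
Rounded to 4 decimal places: x = -4.1735

Answer: -4.1735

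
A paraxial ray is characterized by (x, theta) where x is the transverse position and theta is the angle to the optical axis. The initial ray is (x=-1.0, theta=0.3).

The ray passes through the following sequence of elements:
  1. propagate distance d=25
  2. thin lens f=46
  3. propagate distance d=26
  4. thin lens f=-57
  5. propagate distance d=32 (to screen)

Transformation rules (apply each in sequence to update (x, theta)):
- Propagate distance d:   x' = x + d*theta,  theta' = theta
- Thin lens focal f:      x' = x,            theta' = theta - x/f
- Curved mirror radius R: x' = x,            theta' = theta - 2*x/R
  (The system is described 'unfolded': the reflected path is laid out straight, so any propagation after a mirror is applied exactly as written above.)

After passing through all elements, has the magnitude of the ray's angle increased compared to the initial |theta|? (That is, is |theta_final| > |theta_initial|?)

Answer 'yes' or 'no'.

Answer: yes

Derivation:
Initial: x=-1.0000 theta=0.3000
After 1 (propagate distance d=25): x=6.5000 theta=0.3000
After 2 (thin lens f=46): x=6.5000 theta=73/460 (≈0.1587)
After 3 (propagate distance d=26): x=1222/115 (≈10.6261) theta=73/460 (≈0.1587)
After 4 (thin lens f=-57): x=1222/115 (≈10.6261) theta=9049/26220 (≈0.3451)
After 5 (propagate distance d=32 (to screen)): x=142046/6555 (≈21.6699) theta=9049/26220 (≈0.3451)
|theta_initial|=0.3000 |theta_final|=9049/26220 (≈0.3451) -> increased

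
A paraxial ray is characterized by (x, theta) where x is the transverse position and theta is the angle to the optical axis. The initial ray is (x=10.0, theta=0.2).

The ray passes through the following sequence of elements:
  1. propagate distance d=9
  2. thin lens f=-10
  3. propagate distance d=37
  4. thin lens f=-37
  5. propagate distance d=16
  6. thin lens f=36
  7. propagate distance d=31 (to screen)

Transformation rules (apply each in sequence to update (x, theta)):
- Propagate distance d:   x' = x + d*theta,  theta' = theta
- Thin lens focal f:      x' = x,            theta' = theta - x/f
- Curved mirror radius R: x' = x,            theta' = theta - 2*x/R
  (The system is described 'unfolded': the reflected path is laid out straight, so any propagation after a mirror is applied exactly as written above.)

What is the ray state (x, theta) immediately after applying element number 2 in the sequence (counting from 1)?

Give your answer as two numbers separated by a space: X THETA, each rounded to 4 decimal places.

Answer: 11.8000 1.3800

Derivation:
Initial: x=10.0000 theta=0.2000
After 1 (propagate distance d=9): x=11.8000 theta=0.2000
After 2 (thin lens f=-10): x=11.8000 theta=1.3800
Rounded to 4 decimal places: x = 11.8000, theta = 1.3800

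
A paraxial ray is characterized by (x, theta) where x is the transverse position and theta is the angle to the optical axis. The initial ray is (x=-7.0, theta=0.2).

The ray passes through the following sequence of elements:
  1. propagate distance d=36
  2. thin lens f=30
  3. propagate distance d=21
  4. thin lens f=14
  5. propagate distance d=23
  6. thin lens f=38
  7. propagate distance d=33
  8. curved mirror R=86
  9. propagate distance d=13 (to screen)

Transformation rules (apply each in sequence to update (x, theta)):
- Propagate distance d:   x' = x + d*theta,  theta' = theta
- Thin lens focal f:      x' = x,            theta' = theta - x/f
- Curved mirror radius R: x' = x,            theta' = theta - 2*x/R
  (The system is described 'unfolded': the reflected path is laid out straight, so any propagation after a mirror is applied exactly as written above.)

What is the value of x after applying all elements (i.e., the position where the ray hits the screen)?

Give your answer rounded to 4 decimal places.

Initial: x=-7.0000 theta=0.2000
After 1 (propagate distance d=36): x=0.2000 theta=0.2000
After 2 (thin lens f=30): x=0.2000 theta=29/150 (≈0.1933)
After 3 (propagate distance d=21): x=4.2600 theta=29/150 (≈0.1933)
After 4 (thin lens f=14): x=4.2600 theta=-233/2100 (≈-0.1110)
After 5 (propagate distance d=23): x=3587/2100 (≈1.7081) theta=-233/2100 (≈-0.1110)
After 6 (thin lens f=38): x=3587/2100 (≈1.7081) theta=-4147/26600 (≈-0.1559)
After 7 (propagate distance d=33): x=-274247/79800 (≈-3.4367) theta=-4147/26600 (≈-0.1559)
After 8 (curved mirror R=86): x=-274247/79800 (≈-3.4367) theta=-65179/857850 (≈-0.0760)
After 9 (propagate distance d=13 (to screen)): x=-722949/163400 (≈-4.4244) theta=-65179/857850 (≈-0.0760)
Rounded to 4 decimal places: x = -4.4244

Answer: -4.4244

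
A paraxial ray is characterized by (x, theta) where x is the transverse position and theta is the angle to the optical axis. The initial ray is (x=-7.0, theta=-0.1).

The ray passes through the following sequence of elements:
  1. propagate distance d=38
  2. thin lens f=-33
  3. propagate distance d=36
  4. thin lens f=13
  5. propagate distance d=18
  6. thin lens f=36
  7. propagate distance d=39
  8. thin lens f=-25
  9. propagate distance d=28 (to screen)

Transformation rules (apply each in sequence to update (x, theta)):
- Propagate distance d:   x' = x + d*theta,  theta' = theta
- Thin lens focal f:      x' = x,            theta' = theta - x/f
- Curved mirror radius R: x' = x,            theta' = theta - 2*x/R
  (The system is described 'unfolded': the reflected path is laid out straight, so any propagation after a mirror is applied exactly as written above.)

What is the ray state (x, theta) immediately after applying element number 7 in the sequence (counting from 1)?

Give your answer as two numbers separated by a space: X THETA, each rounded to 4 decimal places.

Answer: 61.6836 1.5206

Derivation:
Initial: x=-7.0000 theta=-0.1000
After 1 (propagate distance d=38): x=-10.8000 theta=-0.1000
After 2 (thin lens f=-33): x=-10.8000 theta=-47/110 (≈-0.4273)
After 3 (propagate distance d=36): x=-288/11 (≈-26.1818) theta=-47/110 (≈-0.4273)
After 4 (thin lens f=13): x=-288/11 (≈-26.1818) theta=2269/1430 (≈1.5867)
After 5 (propagate distance d=18): x=1701/715 (≈2.3790) theta=2269/1430 (≈1.5867)
After 6 (thin lens f=36): x=1701/715 (≈2.3790) theta=4349/2860 (≈1.5206)
After 7 (propagate distance d=39): x=35283/572 (≈61.6836) theta=4349/2860 (≈1.5206)
Rounded to 4 decimal places: x = 61.6836, theta = 1.5206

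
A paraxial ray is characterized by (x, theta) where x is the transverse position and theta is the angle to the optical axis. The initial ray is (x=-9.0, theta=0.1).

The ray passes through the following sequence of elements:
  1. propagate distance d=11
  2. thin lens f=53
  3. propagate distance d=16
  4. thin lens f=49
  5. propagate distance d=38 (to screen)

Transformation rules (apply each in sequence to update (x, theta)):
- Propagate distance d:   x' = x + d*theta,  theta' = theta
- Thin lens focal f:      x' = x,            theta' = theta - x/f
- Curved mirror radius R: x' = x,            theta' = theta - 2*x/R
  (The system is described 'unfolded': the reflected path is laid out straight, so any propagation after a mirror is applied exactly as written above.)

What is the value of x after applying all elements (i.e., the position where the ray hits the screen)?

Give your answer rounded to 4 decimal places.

Answer: 8.5853

Derivation:
Initial: x=-9.0000 theta=0.1000
After 1 (propagate distance d=11): x=-7.9000 theta=0.1000
After 2 (thin lens f=53): x=-7.9000 theta=66/265 (≈0.2491)
After 3 (propagate distance d=16): x=-415/106 (≈-3.9151) theta=66/265 (≈0.2491)
After 4 (thin lens f=49): x=-415/106 (≈-3.9151) theta=8543/25970 (≈0.3290)
After 5 (propagate distance d=38 (to screen)): x=222959/25970 (≈8.5853) theta=8543/25970 (≈0.3290)
Rounded to 4 decimal places: x = 8.5853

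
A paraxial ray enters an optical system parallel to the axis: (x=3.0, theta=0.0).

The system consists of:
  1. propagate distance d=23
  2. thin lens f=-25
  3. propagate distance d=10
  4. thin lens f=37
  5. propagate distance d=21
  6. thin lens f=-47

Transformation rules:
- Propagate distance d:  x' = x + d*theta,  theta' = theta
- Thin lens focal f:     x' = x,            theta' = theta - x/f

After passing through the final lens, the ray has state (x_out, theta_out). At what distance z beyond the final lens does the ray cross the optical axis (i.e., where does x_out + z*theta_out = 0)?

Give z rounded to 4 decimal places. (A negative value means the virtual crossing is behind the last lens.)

Answer: -43.9126

Derivation:
Initial: x=3.0000 theta=0.0000
After 1 (propagate distance d=23): x=3.0000 theta=0.0000
After 2 (thin lens f=-25): x=3.0000 theta=0.1200
After 3 (propagate distance d=10): x=4.2000 theta=0.1200
After 4 (thin lens f=37): x=4.2000 theta=6/925 (≈0.0065)
After 5 (propagate distance d=21): x=4011/925 (≈4.3362) theta=6/925 (≈0.0065)
After 6 (thin lens f=-47): x=4011/925 (≈4.3362) theta=4293/43475 (≈0.0987)
z_focus = -x_out/theta_out = -(4011/925)/(4293/43475) = -62839/1431 ≈ -43.9126
Rounded to 4 decimal places: z = -43.9126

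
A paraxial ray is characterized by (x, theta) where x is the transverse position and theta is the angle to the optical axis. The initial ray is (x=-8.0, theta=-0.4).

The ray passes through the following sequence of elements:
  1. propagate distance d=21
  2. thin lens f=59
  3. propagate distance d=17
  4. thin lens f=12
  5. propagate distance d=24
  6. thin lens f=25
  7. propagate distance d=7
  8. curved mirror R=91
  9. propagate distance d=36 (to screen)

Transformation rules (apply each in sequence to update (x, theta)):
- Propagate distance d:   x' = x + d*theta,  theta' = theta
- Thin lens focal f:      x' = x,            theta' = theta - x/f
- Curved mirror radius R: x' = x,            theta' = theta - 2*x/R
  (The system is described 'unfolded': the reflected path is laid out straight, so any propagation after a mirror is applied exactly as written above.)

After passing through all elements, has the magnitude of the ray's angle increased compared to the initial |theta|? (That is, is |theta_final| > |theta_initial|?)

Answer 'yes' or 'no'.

Initial: x=-8.0000 theta=-0.4000
After 1 (propagate distance d=21): x=-16.4000 theta=-0.4000
After 2 (thin lens f=59): x=-16.4000 theta=-36/295 (≈-0.1220)
After 3 (propagate distance d=17): x=-1090/59 (≈-18.4746) theta=-36/295 (≈-0.1220)
After 4 (thin lens f=12): x=-1090/59 (≈-18.4746) theta=2509/1770 (≈1.4175)
After 5 (propagate distance d=24): x=4586/295 (≈15.5458) theta=2509/1770 (≈1.4175)
After 6 (thin lens f=25): x=4586/295 (≈15.5458) theta=35209/44250 (≈0.7957)
After 7 (propagate distance d=7): x=934363/44250 (≈21.1155) theta=35209/44250 (≈0.7957)
After 8 (curved mirror R=91): x=934363/44250 (≈21.1155) theta=1335293/4026750 (≈0.3316)
After 9 (propagate distance d=36 (to screen)): x=133097581/4026750 (≈33.0534) theta=1335293/4026750 (≈0.3316)
|theta_initial|=0.4000 |theta_final|=1335293/4026750 (≈0.3316) -> not increased

Answer: no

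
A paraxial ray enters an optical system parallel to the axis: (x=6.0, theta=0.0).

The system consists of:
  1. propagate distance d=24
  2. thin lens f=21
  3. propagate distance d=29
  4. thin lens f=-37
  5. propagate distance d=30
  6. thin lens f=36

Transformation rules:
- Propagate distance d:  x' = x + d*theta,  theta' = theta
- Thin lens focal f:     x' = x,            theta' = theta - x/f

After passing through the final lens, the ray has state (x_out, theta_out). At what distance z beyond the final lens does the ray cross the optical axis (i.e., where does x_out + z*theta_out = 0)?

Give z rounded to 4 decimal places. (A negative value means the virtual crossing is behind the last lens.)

Answer: 2279.0769

Derivation:
Initial: x=6.0000 theta=0.0000
After 1 (propagate distance d=24): x=6.0000 theta=0.0000
After 2 (thin lens f=21): x=6.0000 theta=-2/7 (≈-0.2857)
After 3 (propagate distance d=29): x=-16/7 (≈-2.2857) theta=-2/7 (≈-0.2857)
After 4 (thin lens f=-37): x=-16/7 (≈-2.2857) theta=-90/259 (≈-0.3475)
After 5 (propagate distance d=30): x=-3292/259 (≈-12.7104) theta=-90/259 (≈-0.3475)
After 6 (thin lens f=36): x=-3292/259 (≈-12.7104) theta=13/2331 (≈0.0056)
z_focus = -x_out/theta_out = -(-3292/259)/(13/2331) = 29628/13 ≈ 2279.0769
Rounded to 4 decimal places: z = 2279.0769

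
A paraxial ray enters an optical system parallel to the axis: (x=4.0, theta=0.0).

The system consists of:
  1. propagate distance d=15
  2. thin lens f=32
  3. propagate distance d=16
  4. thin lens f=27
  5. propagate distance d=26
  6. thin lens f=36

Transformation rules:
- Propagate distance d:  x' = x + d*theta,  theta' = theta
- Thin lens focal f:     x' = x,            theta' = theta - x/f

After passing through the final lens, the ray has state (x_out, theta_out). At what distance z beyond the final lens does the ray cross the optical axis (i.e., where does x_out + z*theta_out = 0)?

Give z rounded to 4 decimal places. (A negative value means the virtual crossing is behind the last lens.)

Answer: -28.6497

Derivation:
Initial: x=4.0000 theta=0.0000
After 1 (propagate distance d=15): x=4.0000 theta=0.0000
After 2 (thin lens f=32): x=4.0000 theta=-0.1250
After 3 (propagate distance d=16): x=2.0000 theta=-0.1250
After 4 (thin lens f=27): x=2.0000 theta=-43/216 (≈-0.1991)
After 5 (propagate distance d=26): x=-343/108 (≈-3.1759) theta=-43/216 (≈-0.1991)
After 6 (thin lens f=36): x=-343/108 (≈-3.1759) theta=-431/3888 (≈-0.1109)
z_focus = -x_out/theta_out = -(-343/108)/(-431/3888) = -12348/431 ≈ -28.6497
Rounded to 4 decimal places: z = -28.6497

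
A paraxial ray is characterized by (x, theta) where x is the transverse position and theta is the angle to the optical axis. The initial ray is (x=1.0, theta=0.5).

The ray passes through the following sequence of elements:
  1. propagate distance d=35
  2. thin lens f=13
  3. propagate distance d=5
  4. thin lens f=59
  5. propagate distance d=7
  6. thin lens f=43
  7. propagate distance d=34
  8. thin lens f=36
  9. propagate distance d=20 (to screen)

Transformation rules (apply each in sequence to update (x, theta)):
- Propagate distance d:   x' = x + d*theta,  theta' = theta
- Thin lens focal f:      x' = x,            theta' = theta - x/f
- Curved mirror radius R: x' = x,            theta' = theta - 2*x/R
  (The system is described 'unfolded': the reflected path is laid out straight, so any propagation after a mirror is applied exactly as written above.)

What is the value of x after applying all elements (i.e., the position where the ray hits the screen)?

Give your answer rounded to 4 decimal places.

Answer: -42.8222

Derivation:
Initial: x=1.0000 theta=0.5000
After 1 (propagate distance d=35): x=18.5000 theta=0.5000
After 2 (thin lens f=13): x=18.5000 theta=-12/13 (≈-0.9231)
After 3 (propagate distance d=5): x=361/26 (≈13.8846) theta=-12/13 (≈-0.9231)
After 4 (thin lens f=59): x=361/26 (≈13.8846) theta=-1777/1534 (≈-1.1584)
After 5 (propagate distance d=7): x=4430/767 (≈5.7757) theta=-1777/1534 (≈-1.1584)
After 6 (thin lens f=43): x=4430/767 (≈5.7757) theta=-85271/65962 (≈-1.2927)
After 7 (propagate distance d=34): x=-1259117/32981 (≈-38.1770) theta=-85271/65962 (≈-1.2927)
After 8 (thin lens f=36): x=-1259117/32981 (≈-38.1770) theta=-275761/1187316 (≈-0.2323)
After 9 (propagate distance d=20 (to screen)): x=-12710858/296829 (≈-42.8222) theta=-275761/1187316 (≈-0.2323)
Rounded to 4 decimal places: x = -42.8222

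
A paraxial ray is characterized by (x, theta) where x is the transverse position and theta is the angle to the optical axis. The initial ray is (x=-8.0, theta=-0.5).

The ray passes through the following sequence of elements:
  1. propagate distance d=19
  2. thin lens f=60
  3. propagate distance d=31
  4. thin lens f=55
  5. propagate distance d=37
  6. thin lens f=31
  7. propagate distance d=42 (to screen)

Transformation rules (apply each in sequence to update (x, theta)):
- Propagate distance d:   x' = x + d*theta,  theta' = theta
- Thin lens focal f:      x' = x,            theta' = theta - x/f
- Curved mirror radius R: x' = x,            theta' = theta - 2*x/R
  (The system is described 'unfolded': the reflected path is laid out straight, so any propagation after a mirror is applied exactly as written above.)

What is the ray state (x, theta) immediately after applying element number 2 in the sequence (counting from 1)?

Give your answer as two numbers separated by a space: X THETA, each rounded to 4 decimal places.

Initial: x=-8.0000 theta=-0.5000
After 1 (propagate distance d=19): x=-17.5000 theta=-0.5000
After 2 (thin lens f=60): x=-17.5000 theta=-5/24 (≈-0.2083)
Rounded to 4 decimal places: x = -17.5000, theta = -0.2083

Answer: -17.5000 -0.2083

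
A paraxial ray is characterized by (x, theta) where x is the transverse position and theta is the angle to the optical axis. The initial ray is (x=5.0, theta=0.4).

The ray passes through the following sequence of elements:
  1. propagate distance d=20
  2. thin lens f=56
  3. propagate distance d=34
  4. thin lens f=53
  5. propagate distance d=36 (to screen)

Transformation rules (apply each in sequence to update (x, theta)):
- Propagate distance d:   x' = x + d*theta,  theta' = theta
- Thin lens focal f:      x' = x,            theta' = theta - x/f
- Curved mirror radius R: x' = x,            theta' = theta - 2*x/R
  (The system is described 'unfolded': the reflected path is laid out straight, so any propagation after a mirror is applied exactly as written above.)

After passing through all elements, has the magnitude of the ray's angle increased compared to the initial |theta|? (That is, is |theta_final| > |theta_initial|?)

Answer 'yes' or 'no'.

Initial: x=5.0000 theta=0.4000
After 1 (propagate distance d=20): x=13.0000 theta=0.4000
After 2 (thin lens f=56): x=13.0000 theta=47/280 (≈0.1679)
After 3 (propagate distance d=34): x=2619/140 (≈18.7071) theta=47/280 (≈0.1679)
After 4 (thin lens f=53): x=2619/140 (≈18.7071) theta=-2747/14840 (≈-0.1851)
After 5 (propagate distance d=36 (to screen)): x=89361/7420 (≈12.0433) theta=-2747/14840 (≈-0.1851)
|theta_initial|=0.4000 |theta_final|=2747/14840 (≈0.1851) -> not increased

Answer: no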